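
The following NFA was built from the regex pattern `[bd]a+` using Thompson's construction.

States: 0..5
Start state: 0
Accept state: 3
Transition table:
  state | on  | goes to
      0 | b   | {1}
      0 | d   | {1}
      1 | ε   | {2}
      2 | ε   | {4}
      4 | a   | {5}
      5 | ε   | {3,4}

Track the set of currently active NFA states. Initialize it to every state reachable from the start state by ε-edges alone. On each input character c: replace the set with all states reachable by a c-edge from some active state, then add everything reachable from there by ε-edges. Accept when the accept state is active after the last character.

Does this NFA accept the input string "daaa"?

start: ε-closure({0}) = {0}
'd' @ 1: {1,2,4}
'a' @ 2: {3,4,5}  (accept∈set)
'a' @ 3: {3,4,5}  (accept∈set)
'a' @ 4: {3,4,5}  (accept∈set)
final: {3,4,5}; accept 3 in set

Answer: ACCEPT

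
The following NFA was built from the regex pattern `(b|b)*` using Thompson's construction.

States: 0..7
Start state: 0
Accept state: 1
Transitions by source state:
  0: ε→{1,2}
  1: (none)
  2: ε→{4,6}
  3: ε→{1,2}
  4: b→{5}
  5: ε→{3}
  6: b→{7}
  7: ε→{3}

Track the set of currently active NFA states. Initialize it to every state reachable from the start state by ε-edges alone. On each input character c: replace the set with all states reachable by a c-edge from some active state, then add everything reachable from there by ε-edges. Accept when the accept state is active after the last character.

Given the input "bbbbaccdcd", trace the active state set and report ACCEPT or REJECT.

S₀ = ε-closure({0}) = {0,1,2,4,6}
'b' @ 1: {1,2,3,4,5,6,7}  (accept∈set)
'b' @ 2: {1,2,3,4,5,6,7}  (accept∈set)
'b' @ 3: {1,2,3,4,5,6,7}  (accept∈set)
'b' @ 4: {1,2,3,4,5,6,7}  (accept∈set)
'a' @ 5: {}  — no active states
rest 'ccdcd' ignored (set empty)
after full input: {}  (accept=1 not in)

Answer: REJECT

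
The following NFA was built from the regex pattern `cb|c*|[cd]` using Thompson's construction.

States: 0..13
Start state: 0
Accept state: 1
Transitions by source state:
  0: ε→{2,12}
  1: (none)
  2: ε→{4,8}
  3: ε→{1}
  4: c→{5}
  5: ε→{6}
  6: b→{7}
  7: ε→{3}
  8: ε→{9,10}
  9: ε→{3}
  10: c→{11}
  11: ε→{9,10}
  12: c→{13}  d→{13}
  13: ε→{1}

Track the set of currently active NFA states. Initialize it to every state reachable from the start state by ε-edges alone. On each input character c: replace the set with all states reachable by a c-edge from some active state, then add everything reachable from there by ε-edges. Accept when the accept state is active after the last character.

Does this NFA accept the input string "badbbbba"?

Answer: REJECT

Trace:
initial (ε-close {0}): {0,1,2,3,4,8,9,10,12}
'b' @ 1: {}  — state set empty
rest 'adbbbba' ignored (set empty)
after full input: {}  (accept=1 not in)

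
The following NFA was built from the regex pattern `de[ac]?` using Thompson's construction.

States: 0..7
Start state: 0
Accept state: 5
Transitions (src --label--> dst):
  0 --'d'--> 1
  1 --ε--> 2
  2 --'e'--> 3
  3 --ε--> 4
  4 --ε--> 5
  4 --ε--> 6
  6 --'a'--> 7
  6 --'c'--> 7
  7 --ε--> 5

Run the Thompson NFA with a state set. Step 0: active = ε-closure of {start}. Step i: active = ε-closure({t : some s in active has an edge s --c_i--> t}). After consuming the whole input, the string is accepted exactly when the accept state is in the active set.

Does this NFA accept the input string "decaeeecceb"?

Answer: REJECT

Steps:
initial (ε-close {0}): {0}
'd' @ 1: {1,2}
'e' @ 2: {3,4,5,6}  (accept∈set)
'c' @ 3: {5,7}  (accept∈set)
'a' @ 4: {}  — state set empty
rest 'eeecceb' ignored (set empty)
after full input: {}  (accept=5 not in)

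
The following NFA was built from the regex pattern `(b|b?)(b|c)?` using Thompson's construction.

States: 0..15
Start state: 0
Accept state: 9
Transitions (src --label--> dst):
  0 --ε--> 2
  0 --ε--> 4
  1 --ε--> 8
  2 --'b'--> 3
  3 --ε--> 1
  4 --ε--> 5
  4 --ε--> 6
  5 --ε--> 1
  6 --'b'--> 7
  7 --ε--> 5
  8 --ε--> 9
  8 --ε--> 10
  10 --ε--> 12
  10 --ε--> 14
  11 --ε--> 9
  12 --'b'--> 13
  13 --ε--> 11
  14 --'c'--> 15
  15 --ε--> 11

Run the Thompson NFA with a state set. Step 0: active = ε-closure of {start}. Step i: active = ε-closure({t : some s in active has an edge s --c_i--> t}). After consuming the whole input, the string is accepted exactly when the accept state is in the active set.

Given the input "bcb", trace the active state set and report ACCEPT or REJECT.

Answer: REJECT

Trace:
start: ε-closure({0}) = {0,1,2,4,5,6,8,9,10,12,14}
'b' @ 1: {1,3,5,7,8,9,10,11,12,13,14}  (accept∈set)
'c' @ 2: {9,11,15}  (accept∈set)
'b' @ 3: {}  — state set empty
end set {} — state 9 not in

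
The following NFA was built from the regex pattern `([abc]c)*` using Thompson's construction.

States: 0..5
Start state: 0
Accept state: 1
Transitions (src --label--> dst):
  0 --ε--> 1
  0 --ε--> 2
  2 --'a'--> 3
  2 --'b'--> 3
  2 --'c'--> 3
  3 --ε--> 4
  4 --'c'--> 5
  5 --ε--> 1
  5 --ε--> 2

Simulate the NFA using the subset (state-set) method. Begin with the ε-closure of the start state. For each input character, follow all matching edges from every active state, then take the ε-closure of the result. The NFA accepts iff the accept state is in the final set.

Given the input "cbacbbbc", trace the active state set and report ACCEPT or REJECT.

Answer: REJECT

Derivation:
start: ε-closure({0}) = {0,1,2}
'c' @ 1: {3,4}
'b' @ 2: {}  — dead — no transitions
rest 'acbbbc' ignored (set empty)
final: {}; accept 1 not in set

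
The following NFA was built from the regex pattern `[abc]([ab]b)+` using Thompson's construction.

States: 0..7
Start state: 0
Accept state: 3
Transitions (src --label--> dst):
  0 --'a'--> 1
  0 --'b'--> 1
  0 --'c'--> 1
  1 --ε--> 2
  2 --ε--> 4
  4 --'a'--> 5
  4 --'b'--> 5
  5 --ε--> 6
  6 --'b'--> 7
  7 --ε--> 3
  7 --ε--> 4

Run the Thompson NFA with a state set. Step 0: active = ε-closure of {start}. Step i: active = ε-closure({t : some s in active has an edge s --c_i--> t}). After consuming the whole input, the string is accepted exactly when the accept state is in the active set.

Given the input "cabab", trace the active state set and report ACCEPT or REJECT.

S₀ = ε-closure({0}) = {0}
'c' @ 1: {1,2,4}
'a' @ 2: {5,6}
'b' @ 3: {3,4,7}  ✓accept
'a' @ 4: {5,6}
'b' @ 5: {3,4,7}  ✓accept
final: {3,4,7}; accept 3 in set

Answer: ACCEPT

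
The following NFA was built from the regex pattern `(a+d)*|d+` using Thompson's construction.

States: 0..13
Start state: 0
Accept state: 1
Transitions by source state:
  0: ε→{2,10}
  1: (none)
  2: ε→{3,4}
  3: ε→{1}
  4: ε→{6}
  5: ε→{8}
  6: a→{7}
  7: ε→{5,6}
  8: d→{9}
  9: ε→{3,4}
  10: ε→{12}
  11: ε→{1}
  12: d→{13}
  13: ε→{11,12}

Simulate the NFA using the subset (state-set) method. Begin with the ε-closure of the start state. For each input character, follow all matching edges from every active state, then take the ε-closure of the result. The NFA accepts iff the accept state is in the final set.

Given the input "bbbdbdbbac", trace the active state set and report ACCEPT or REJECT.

Answer: REJECT

Trace:
start: ε-closure({0}) = {0,1,2,3,4,6,10,12}
'b' @ 1: {}  — state set empty
rest 'bbdbdbbac' ignored (set empty)
final: {}; accept 1 not in set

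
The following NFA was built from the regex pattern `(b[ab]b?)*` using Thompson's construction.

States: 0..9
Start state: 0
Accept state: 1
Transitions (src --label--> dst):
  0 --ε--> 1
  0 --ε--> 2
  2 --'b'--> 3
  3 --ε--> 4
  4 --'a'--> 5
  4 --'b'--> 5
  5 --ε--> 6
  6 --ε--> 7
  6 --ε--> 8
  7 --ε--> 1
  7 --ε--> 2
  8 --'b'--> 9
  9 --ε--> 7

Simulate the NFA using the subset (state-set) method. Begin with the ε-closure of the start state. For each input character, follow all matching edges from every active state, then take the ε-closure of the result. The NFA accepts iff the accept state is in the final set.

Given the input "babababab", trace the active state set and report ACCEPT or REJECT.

start: ε-closure({0}) = {0,1,2}
'b' @ 1: {3,4}
'a' @ 2: {1,2,5,6,7,8}  (accept∈set)
'b' @ 3: {1,2,3,4,7,9}  (accept∈set)
'a' @ 4: {1,2,5,6,7,8}  (accept∈set)
'b' @ 5: {1,2,3,4,7,9}  (accept∈set)
'a' @ 6: {1,2,5,6,7,8}  (accept∈set)
'b' @ 7: {1,2,3,4,7,9}  (accept∈set)
'a' @ 8: {1,2,5,6,7,8}  (accept∈set)
'b' @ 9: {1,2,3,4,7,9}  (accept∈set)
final: {1,2,3,4,7,9}; accept 1 in set

Answer: ACCEPT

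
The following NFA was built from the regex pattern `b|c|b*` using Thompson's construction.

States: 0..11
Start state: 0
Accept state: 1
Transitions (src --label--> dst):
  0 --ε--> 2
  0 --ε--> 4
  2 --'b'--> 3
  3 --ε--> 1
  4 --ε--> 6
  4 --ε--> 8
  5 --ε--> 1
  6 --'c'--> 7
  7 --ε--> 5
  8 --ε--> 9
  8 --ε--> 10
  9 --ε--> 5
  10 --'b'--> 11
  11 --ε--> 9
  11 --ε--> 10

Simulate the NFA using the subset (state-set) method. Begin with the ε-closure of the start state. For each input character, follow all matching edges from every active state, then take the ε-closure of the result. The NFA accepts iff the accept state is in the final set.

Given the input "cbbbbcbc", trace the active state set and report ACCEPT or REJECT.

S₀ = ε-closure({0}) = {0,1,2,4,5,6,8,9,10}
'c' @ 1: {1,5,7}  ✓accept
'b' @ 2: {}  — dead — no transitions
rest 'bbbcbc' ignored (set empty)
end set {} — state 1 not in

Answer: REJECT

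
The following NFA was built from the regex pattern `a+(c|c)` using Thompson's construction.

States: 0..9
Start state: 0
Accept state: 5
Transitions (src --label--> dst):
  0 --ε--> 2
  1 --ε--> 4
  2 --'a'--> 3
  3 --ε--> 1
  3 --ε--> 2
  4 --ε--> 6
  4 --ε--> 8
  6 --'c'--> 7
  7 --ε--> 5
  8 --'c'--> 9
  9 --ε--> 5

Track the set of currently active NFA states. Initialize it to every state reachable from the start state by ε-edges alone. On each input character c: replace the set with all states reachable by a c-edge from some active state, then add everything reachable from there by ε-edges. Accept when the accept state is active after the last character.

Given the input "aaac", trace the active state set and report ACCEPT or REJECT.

Answer: ACCEPT

Steps:
S₀ = ε-closure({0}) = {0,2}
'a' @ 1: {1,2,3,4,6,8}
'a' @ 2: {1,2,3,4,6,8}
'a' @ 3: {1,2,3,4,6,8}
'c' @ 4: {5,7,9}  [accepting]
end set {5,7,9} — state 5 in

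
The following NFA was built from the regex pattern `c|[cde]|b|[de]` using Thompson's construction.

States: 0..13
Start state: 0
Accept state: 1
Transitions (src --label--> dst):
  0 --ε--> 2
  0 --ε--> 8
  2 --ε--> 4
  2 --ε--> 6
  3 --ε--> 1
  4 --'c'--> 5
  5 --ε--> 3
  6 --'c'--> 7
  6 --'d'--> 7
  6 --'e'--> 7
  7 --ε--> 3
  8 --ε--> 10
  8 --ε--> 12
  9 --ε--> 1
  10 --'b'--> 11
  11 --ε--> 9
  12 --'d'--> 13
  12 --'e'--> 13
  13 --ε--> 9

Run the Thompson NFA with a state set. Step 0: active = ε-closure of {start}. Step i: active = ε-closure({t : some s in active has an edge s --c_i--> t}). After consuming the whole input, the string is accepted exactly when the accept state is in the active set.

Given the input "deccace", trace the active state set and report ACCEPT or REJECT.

S₀ = ε-closure({0}) = {0,2,4,6,8,10,12}
'd' @ 1: {1,3,7,9,13}  ✓accept
'e' @ 2: {}  — state set empty
rest 'ccace' ignored (set empty)
final: {}; accept 1 not in set

Answer: REJECT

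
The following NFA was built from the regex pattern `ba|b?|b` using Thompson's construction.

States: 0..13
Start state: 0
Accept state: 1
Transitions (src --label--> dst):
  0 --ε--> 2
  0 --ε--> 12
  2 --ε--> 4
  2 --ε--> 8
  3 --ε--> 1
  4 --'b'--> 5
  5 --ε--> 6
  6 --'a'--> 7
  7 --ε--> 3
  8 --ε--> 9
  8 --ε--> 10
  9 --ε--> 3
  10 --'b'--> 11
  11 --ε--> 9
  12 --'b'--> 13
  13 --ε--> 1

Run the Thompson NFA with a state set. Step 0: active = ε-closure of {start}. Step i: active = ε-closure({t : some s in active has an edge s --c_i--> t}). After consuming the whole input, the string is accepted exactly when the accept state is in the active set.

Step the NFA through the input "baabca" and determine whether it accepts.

S₀ = ε-closure({0}) = {0,1,2,3,4,8,9,10,12}
'b' @ 1: {1,3,5,6,9,11,13}  (accept∈set)
'a' @ 2: {1,3,7}  (accept∈set)
'a' @ 3: {}  — dead — no transitions
rest 'bca' ignored (set empty)
after full input: {}  (accept=1 not in)

Answer: REJECT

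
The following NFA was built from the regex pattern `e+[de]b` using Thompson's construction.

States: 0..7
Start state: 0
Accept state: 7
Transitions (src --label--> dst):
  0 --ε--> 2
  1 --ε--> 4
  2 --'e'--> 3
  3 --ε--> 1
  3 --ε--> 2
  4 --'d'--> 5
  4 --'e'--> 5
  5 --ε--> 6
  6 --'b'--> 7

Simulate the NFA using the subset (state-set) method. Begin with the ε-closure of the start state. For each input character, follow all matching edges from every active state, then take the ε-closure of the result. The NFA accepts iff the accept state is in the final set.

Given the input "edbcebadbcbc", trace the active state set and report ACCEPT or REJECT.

Answer: REJECT

Steps:
S₀ = ε-closure({0}) = {0,2}
'e' @ 1: {1,2,3,4}
'd' @ 2: {5,6}
'b' @ 3: {7}  ✓accept
'c' @ 4: {}  — no active states
rest 'ebadbcbc' ignored (set empty)
end set {} — state 7 not in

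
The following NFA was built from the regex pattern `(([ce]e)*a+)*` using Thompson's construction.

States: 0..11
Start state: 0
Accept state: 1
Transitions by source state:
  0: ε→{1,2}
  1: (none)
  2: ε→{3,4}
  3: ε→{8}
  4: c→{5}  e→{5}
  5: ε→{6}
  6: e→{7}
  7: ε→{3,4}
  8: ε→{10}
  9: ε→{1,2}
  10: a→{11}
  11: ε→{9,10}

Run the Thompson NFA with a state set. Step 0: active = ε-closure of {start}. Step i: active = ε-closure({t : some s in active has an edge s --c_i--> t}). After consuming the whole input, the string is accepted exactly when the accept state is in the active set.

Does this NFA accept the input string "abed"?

initial (ε-close {0}): {0,1,2,3,4,8,10}
'a' @ 1: {1,2,3,4,8,9,10,11}  [accepting]
'b' @ 2: {}  — no active states
rest 'ed' ignored (set empty)
after full input: {}  (accept=1 not in)

Answer: REJECT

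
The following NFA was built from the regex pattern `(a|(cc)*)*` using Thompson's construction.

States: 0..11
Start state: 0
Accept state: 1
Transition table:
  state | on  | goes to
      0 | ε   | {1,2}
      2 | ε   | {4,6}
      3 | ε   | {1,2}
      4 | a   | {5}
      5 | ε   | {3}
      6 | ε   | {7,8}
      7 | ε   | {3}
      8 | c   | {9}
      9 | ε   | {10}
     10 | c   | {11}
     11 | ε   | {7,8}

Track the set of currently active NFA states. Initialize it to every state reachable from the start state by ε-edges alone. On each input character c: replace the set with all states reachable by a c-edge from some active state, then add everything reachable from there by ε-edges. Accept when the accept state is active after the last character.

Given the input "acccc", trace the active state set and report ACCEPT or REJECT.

Answer: ACCEPT

Steps:
start: ε-closure({0}) = {0,1,2,3,4,6,7,8}
'a' @ 1: {1,2,3,4,5,6,7,8}  (accept∈set)
'c' @ 2: {9,10}
'c' @ 3: {1,2,3,4,6,7,8,11}  (accept∈set)
'c' @ 4: {9,10}
'c' @ 5: {1,2,3,4,6,7,8,11}  (accept∈set)
after full input: {1,2,3,4,6,7,8,11}  (accept=1 in)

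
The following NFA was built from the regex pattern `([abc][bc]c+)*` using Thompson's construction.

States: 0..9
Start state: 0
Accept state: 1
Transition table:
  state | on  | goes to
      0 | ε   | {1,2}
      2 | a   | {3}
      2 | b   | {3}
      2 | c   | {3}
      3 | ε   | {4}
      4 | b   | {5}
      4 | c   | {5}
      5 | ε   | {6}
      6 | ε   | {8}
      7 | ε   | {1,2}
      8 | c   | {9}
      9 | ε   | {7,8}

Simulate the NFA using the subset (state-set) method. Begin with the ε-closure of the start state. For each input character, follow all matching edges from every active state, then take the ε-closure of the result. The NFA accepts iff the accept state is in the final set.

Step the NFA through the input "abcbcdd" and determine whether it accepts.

Answer: REJECT

Derivation:
S₀ = ε-closure({0}) = {0,1,2}
'a' @ 1: {3,4}
'b' @ 2: {5,6,8}
'c' @ 3: {1,2,7,8,9}  ✓accept
'b' @ 4: {3,4}
'c' @ 5: {5,6,8}
'd' @ 6: {}  — dead — no transitions
rest 'd' ignored (set empty)
after full input: {}  (accept=1 not in)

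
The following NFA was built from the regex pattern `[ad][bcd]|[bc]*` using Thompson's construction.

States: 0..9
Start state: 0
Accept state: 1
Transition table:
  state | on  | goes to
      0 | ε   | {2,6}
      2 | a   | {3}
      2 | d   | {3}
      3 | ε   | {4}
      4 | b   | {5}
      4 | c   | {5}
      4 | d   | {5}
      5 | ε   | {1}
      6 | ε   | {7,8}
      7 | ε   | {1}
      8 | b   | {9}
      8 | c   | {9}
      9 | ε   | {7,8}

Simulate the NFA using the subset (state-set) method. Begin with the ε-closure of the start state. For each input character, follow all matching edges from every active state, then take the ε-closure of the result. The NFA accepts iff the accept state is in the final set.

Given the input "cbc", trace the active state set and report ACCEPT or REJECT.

initial (ε-close {0}): {0,1,2,6,7,8}
'c' @ 1: {1,7,8,9}  (accept∈set)
'b' @ 2: {1,7,8,9}  (accept∈set)
'c' @ 3: {1,7,8,9}  (accept∈set)
final: {1,7,8,9}; accept 1 in set

Answer: ACCEPT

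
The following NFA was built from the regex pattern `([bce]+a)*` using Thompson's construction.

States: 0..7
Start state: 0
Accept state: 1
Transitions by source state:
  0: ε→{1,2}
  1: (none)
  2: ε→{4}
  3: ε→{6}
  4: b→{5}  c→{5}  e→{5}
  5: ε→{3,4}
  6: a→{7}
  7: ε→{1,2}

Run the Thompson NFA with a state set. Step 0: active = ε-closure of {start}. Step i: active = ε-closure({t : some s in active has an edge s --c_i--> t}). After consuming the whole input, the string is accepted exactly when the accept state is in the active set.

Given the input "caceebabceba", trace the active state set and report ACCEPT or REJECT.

Answer: ACCEPT

Derivation:
start: ε-closure({0}) = {0,1,2,4}
'c' @ 1: {3,4,5,6}
'a' @ 2: {1,2,4,7}  (accept∈set)
'c' @ 3: {3,4,5,6}
'e' @ 4: {3,4,5,6}
'e' @ 5: {3,4,5,6}
'b' @ 6: {3,4,5,6}
'a' @ 7: {1,2,4,7}  (accept∈set)
'b' @ 8: {3,4,5,6}
'c' @ 9: {3,4,5,6}
'e' @ 10: {3,4,5,6}
'b' @ 11: {3,4,5,6}
'a' @ 12: {1,2,4,7}  (accept∈set)
end set {1,2,4,7} — state 1 in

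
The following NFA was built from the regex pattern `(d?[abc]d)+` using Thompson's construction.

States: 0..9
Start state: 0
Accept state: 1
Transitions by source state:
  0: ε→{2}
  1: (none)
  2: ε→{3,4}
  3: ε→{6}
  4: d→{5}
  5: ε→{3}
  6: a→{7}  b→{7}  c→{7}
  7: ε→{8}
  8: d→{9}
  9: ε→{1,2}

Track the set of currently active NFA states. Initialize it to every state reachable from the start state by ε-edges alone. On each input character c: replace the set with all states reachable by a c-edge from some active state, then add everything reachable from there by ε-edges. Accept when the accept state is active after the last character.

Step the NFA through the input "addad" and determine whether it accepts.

Answer: ACCEPT

Steps:
start: ε-closure({0}) = {0,2,3,4,6}
'a' @ 1: {7,8}
'd' @ 2: {1,2,3,4,6,9}  ✓accept
'd' @ 3: {3,5,6}
'a' @ 4: {7,8}
'd' @ 5: {1,2,3,4,6,9}  ✓accept
after full input: {1,2,3,4,6,9}  (accept=1 in)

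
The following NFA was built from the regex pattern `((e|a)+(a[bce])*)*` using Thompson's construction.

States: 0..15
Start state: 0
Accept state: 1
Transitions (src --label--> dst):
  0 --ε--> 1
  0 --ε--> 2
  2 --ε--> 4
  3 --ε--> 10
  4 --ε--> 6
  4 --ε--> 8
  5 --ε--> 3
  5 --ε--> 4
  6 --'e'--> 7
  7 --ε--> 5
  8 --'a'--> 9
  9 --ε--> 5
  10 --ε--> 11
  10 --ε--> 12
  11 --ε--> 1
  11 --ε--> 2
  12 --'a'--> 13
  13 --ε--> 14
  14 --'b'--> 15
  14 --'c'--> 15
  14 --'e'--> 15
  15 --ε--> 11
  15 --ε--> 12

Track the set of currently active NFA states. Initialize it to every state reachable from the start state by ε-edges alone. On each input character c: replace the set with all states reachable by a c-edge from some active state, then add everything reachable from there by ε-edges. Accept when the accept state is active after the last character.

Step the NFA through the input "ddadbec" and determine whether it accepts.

Answer: REJECT

Derivation:
S₀ = ε-closure({0}) = {0,1,2,4,6,8}
'd' @ 1: {}  — no active states
rest 'dadbec' ignored (set empty)
after full input: {}  (accept=1 not in)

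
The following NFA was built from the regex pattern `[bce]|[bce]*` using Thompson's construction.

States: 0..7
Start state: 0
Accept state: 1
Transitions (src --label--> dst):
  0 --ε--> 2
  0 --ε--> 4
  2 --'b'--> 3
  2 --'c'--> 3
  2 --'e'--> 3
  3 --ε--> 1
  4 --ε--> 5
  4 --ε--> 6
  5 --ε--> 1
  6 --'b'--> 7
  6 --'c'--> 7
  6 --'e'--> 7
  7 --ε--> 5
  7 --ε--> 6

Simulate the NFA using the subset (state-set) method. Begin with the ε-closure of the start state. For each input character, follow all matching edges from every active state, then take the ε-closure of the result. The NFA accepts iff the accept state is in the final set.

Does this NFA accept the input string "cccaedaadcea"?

Answer: REJECT

Trace:
start: ε-closure({0}) = {0,1,2,4,5,6}
'c' @ 1: {1,3,5,6,7}  ✓accept
'c' @ 2: {1,5,6,7}  ✓accept
'c' @ 3: {1,5,6,7}  ✓accept
'a' @ 4: {}  — dead — no transitions
rest 'edaadcea' ignored (set empty)
end set {} — state 1 not in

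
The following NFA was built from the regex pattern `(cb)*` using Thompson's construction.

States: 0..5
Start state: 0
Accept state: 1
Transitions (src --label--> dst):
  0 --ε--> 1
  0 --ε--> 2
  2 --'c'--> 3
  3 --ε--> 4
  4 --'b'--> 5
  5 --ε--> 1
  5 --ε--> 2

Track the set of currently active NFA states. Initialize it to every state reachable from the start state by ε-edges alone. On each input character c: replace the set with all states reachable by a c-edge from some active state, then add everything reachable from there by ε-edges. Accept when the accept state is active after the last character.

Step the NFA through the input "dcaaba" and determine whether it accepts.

initial (ε-close {0}): {0,1,2}
'd' @ 1: {}  — no active states
rest 'caaba' ignored (set empty)
final: {}; accept 1 not in set

Answer: REJECT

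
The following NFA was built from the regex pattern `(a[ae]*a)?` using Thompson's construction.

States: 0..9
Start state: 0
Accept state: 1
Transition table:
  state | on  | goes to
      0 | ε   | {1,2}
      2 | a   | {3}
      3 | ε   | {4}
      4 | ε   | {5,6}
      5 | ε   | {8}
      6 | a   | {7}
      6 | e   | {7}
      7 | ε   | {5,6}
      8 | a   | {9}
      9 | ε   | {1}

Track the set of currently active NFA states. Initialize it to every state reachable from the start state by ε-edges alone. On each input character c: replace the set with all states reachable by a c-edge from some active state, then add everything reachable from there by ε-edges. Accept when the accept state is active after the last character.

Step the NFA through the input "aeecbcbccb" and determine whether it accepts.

Answer: REJECT

Derivation:
initial (ε-close {0}): {0,1,2}
'a' @ 1: {3,4,5,6,8}
'e' @ 2: {5,6,7,8}
'e' @ 3: {5,6,7,8}
'c' @ 4: {}  — state set empty
rest 'bcbccb' ignored (set empty)
final: {}; accept 1 not in set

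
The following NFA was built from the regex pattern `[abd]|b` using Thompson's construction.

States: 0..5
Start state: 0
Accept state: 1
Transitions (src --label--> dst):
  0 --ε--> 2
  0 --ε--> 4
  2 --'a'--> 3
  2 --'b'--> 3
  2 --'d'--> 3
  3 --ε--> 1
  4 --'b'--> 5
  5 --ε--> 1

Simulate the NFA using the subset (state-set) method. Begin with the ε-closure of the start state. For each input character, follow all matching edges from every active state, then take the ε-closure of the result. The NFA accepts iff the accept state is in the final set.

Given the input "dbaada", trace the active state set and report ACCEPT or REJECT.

Answer: REJECT

Steps:
S₀ = ε-closure({0}) = {0,2,4}
'd' @ 1: {1,3}  [accepting]
'b' @ 2: {}  — state set empty
rest 'aada' ignored (set empty)
after full input: {}  (accept=1 not in)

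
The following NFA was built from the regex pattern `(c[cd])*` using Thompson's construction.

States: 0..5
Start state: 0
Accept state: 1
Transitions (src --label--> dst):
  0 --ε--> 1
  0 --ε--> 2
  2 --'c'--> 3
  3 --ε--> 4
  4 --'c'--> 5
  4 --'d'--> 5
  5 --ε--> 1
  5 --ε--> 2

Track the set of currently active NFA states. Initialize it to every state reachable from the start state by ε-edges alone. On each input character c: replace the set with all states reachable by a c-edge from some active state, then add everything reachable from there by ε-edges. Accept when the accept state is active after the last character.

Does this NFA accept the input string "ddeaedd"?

Answer: REJECT

Steps:
start: ε-closure({0}) = {0,1,2}
'd' @ 1: {}  — state set empty
rest 'deaedd' ignored (set empty)
after full input: {}  (accept=1 not in)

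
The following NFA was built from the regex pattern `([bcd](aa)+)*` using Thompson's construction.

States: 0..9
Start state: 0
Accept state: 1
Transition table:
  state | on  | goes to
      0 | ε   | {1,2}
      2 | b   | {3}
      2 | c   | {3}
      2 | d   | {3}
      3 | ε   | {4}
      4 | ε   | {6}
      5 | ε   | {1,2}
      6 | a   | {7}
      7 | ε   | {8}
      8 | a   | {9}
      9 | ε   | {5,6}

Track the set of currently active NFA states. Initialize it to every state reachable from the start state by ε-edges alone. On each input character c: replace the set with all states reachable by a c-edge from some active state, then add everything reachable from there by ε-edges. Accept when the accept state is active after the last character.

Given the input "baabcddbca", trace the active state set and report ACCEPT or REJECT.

initial (ε-close {0}): {0,1,2}
'b' @ 1: {3,4,6}
'a' @ 2: {7,8}
'a' @ 3: {1,2,5,6,9}  ✓accept
'b' @ 4: {3,4,6}
'c' @ 5: {}  — state set empty
rest 'ddbca' ignored (set empty)
after full input: {}  (accept=1 not in)

Answer: REJECT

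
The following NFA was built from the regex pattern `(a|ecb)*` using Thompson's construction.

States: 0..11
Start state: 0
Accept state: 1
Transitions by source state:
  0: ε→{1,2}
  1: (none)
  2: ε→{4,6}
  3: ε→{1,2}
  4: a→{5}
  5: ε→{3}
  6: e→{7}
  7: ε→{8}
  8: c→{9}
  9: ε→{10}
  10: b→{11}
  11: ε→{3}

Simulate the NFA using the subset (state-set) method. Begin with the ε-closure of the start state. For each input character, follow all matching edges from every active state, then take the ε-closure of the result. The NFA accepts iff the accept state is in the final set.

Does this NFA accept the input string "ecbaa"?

Answer: ACCEPT

Derivation:
start: ε-closure({0}) = {0,1,2,4,6}
'e' @ 1: {7,8}
'c' @ 2: {9,10}
'b' @ 3: {1,2,3,4,6,11}  (accept∈set)
'a' @ 4: {1,2,3,4,5,6}  (accept∈set)
'a' @ 5: {1,2,3,4,5,6}  (accept∈set)
end set {1,2,3,4,5,6} — state 1 in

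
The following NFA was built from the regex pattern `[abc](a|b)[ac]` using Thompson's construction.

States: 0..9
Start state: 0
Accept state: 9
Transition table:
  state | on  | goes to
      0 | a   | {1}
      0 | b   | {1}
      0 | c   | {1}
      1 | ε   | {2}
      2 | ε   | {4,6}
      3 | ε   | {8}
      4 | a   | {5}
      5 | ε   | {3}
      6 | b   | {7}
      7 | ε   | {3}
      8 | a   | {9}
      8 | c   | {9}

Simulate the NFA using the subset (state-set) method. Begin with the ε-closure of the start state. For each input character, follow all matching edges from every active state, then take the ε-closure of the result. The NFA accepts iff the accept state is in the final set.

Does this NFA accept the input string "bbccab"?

Answer: REJECT

Trace:
initial (ε-close {0}): {0}
'b' @ 1: {1,2,4,6}
'b' @ 2: {3,7,8}
'c' @ 3: {9}  ✓accept
'c' @ 4: {}  — dead — no transitions
rest 'ab' ignored (set empty)
end set {} — state 9 not in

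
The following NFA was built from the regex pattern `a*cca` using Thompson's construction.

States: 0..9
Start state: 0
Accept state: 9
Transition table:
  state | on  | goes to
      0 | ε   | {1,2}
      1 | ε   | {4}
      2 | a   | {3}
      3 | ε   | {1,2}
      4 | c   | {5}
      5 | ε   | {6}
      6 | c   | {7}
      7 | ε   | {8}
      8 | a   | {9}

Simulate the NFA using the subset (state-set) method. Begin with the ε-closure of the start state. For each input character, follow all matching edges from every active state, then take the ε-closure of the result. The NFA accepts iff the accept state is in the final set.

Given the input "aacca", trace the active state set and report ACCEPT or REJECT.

Answer: ACCEPT

Steps:
start: ε-closure({0}) = {0,1,2,4}
'a' @ 1: {1,2,3,4}
'a' @ 2: {1,2,3,4}
'c' @ 3: {5,6}
'c' @ 4: {7,8}
'a' @ 5: {9}  [accepting]
after full input: {9}  (accept=9 in)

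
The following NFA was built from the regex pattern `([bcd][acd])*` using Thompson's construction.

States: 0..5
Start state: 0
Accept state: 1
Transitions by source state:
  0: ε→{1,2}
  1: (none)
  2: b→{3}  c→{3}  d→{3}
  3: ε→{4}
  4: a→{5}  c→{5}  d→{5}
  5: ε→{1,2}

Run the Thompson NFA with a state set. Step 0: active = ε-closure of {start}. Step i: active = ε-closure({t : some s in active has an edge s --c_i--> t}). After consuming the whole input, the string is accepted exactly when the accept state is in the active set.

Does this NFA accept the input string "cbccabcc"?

initial (ε-close {0}): {0,1,2}
'c' @ 1: {3,4}
'b' @ 2: {}  — state set empty
rest 'ccabcc' ignored (set empty)
end set {} — state 1 not in

Answer: REJECT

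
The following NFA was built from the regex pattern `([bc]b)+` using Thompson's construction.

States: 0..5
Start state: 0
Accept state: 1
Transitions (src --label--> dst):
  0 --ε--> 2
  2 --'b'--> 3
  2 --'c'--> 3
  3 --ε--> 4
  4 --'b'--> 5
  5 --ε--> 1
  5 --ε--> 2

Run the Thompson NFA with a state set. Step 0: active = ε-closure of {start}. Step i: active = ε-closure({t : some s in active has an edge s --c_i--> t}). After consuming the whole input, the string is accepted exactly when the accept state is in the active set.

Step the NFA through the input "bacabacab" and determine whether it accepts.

S₀ = ε-closure({0}) = {0,2}
'b' @ 1: {3,4}
'a' @ 2: {}  — dead — no transitions
rest 'cabacab' ignored (set empty)
end set {} — state 1 not in

Answer: REJECT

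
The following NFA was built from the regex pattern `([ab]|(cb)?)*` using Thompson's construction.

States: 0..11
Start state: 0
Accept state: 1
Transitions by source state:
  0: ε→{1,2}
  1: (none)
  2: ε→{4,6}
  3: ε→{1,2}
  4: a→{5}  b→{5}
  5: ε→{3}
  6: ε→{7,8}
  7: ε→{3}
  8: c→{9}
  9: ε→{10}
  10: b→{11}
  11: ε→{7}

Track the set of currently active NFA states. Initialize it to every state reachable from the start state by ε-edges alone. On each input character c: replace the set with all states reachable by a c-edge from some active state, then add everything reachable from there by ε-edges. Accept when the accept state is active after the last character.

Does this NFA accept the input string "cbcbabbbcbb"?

start: ε-closure({0}) = {0,1,2,3,4,6,7,8}
'c' @ 1: {9,10}
'b' @ 2: {1,2,3,4,6,7,8,11}  [accepting]
'c' @ 3: {9,10}
'b' @ 4: {1,2,3,4,6,7,8,11}  [accepting]
'a' @ 5: {1,2,3,4,5,6,7,8}  [accepting]
'b' @ 6: {1,2,3,4,5,6,7,8}  [accepting]
'b' @ 7: {1,2,3,4,5,6,7,8}  [accepting]
'b' @ 8: {1,2,3,4,5,6,7,8}  [accepting]
'c' @ 9: {9,10}
'b' @ 10: {1,2,3,4,6,7,8,11}  [accepting]
'b' @ 11: {1,2,3,4,5,6,7,8}  [accepting]
final: {1,2,3,4,5,6,7,8}; accept 1 in set

Answer: ACCEPT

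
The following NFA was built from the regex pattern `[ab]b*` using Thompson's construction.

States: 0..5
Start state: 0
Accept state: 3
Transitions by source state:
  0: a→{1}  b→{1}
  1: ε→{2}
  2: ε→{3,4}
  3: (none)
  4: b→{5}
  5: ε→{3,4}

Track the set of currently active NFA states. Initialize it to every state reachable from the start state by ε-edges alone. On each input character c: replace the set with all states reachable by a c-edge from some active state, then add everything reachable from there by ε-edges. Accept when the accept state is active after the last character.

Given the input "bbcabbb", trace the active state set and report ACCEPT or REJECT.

S₀ = ε-closure({0}) = {0}
'b' @ 1: {1,2,3,4}  ✓accept
'b' @ 2: {3,4,5}  ✓accept
'c' @ 3: {}  — dead — no transitions
rest 'abbb' ignored (set empty)
end set {} — state 3 not in

Answer: REJECT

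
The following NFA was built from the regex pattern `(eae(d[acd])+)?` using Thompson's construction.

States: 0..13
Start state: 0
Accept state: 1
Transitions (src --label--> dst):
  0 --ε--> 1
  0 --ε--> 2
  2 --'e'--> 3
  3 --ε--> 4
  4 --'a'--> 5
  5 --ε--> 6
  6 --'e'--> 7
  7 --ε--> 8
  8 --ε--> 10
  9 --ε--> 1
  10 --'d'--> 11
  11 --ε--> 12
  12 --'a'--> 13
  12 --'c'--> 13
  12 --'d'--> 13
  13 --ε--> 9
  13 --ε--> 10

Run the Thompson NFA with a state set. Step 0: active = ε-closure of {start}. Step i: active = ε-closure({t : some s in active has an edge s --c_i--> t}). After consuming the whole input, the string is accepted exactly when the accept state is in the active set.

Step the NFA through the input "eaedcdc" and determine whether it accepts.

initial (ε-close {0}): {0,1,2}
'e' @ 1: {3,4}
'a' @ 2: {5,6}
'e' @ 3: {7,8,10}
'd' @ 4: {11,12}
'c' @ 5: {1,9,10,13}  [accepting]
'd' @ 6: {11,12}
'c' @ 7: {1,9,10,13}  [accepting]
final: {1,9,10,13}; accept 1 in set

Answer: ACCEPT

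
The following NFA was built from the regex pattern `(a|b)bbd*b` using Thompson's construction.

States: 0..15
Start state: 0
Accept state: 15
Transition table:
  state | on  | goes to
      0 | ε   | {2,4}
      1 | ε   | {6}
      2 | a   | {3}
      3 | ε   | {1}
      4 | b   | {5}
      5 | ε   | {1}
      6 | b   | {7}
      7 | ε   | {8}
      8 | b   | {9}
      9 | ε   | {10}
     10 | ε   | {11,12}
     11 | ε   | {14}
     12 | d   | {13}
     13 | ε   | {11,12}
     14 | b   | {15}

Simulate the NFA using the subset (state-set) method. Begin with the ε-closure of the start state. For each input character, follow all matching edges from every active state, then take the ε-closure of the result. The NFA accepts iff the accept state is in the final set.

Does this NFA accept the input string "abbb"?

Answer: ACCEPT

Trace:
initial (ε-close {0}): {0,2,4}
'a' @ 1: {1,3,6}
'b' @ 2: {7,8}
'b' @ 3: {9,10,11,12,14}
'b' @ 4: {15}  ✓accept
final: {15}; accept 15 in set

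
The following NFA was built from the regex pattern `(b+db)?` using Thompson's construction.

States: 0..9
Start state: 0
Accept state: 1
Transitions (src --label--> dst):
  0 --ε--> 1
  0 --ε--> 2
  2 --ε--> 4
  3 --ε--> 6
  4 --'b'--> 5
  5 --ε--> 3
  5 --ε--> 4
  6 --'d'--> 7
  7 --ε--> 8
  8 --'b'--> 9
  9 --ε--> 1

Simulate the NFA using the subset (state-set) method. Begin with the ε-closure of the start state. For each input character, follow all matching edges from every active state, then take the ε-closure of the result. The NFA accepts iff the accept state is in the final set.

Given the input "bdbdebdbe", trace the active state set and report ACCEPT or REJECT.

S₀ = ε-closure({0}) = {0,1,2,4}
'b' @ 1: {3,4,5,6}
'd' @ 2: {7,8}
'b' @ 3: {1,9}  (accept∈set)
'd' @ 4: {}  — no active states
rest 'ebdbe' ignored (set empty)
end set {} — state 1 not in

Answer: REJECT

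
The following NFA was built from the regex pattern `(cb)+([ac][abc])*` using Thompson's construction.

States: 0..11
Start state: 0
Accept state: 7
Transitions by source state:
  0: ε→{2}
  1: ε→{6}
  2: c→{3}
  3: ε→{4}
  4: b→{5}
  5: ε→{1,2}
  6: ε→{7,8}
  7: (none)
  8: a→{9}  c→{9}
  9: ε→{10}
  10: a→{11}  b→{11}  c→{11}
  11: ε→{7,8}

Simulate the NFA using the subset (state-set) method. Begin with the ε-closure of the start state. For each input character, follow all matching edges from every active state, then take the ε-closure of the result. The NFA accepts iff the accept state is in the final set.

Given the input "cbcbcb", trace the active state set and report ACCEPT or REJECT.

Answer: ACCEPT

Steps:
initial (ε-close {0}): {0,2}
'c' @ 1: {3,4}
'b' @ 2: {1,2,5,6,7,8}  (accept∈set)
'c' @ 3: {3,4,9,10}
'b' @ 4: {1,2,5,6,7,8,11}  (accept∈set)
'c' @ 5: {3,4,9,10}
'b' @ 6: {1,2,5,6,7,8,11}  (accept∈set)
end set {1,2,5,6,7,8,11} — state 7 in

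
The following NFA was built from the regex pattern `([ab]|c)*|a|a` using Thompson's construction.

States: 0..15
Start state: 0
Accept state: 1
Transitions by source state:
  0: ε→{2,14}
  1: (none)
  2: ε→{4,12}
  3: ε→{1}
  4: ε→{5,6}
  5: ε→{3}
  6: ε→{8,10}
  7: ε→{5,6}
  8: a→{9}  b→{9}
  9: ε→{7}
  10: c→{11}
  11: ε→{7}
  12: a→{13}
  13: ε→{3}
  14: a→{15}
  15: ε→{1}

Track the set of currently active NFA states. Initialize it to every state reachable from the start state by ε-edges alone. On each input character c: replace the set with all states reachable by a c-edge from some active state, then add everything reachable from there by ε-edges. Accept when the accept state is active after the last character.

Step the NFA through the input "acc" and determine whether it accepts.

Answer: ACCEPT

Steps:
initial (ε-close {0}): {0,1,2,3,4,5,6,8,10,12,14}
'a' @ 1: {1,3,5,6,7,8,9,10,13,15}  [accepting]
'c' @ 2: {1,3,5,6,7,8,10,11}  [accepting]
'c' @ 3: {1,3,5,6,7,8,10,11}  [accepting]
final: {1,3,5,6,7,8,10,11}; accept 1 in set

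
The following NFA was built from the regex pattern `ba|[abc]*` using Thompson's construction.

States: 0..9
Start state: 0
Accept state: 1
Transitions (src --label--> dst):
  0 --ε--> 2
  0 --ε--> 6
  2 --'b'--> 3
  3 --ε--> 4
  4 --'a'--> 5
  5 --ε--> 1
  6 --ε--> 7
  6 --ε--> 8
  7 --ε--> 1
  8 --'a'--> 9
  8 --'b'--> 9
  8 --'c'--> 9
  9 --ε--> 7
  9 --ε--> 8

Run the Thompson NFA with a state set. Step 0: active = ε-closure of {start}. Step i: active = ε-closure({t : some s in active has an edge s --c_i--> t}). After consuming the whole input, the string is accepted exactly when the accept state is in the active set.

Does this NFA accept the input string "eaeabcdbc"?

Answer: REJECT

Steps:
start: ε-closure({0}) = {0,1,2,6,7,8}
'e' @ 1: {}  — state set empty
rest 'aeabcdbc' ignored (set empty)
end set {} — state 1 not in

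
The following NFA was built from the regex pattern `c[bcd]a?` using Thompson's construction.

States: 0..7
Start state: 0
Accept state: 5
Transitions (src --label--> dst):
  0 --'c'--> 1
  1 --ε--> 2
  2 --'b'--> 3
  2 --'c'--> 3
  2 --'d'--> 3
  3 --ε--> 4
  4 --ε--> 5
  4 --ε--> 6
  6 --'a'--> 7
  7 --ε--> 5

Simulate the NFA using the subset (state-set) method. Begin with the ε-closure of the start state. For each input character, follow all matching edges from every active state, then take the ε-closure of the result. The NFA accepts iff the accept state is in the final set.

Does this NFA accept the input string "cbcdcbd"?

Answer: REJECT

Trace:
initial (ε-close {0}): {0}
'c' @ 1: {1,2}
'b' @ 2: {3,4,5,6}  ✓accept
'c' @ 3: {}  — no active states
rest 'dcbd' ignored (set empty)
final: {}; accept 5 not in set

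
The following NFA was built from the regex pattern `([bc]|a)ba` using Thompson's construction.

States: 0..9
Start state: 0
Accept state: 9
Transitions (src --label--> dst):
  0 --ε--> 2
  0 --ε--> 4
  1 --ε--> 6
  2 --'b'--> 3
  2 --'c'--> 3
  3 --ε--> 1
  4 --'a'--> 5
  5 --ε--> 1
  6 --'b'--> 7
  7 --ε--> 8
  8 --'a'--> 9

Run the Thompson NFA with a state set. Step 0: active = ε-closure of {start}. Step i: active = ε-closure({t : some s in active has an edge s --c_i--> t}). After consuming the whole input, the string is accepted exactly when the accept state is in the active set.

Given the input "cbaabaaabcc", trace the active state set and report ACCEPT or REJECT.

start: ε-closure({0}) = {0,2,4}
'c' @ 1: {1,3,6}
'b' @ 2: {7,8}
'a' @ 3: {9}  [accepting]
'a' @ 4: {}  — dead — no transitions
rest 'baaabcc' ignored (set empty)
end set {} — state 9 not in

Answer: REJECT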